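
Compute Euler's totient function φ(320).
128

320 = 2^6 × 5
φ(n) = n × ∏(1 - 1/p) for each prime p dividing n
φ(320) = 320 × (1 - 1/2) × (1 - 1/5) = 128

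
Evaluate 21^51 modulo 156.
57

Repeated squaring. Binary of 51 = 110011.
21^1 ≡ 21 (mod 156); 21^2 ≡ 129 (mod 156); 21^4 ≡ 105 (mod 156); 21^8 ≡ 105 (mod 156); 21^16 ≡ 105 (mod 156); 21^32 ≡ 105 (mod 156)
21^51 = 21^1 × 21^2 × 21^16 × 21^32 ≡ 57 (mod 156)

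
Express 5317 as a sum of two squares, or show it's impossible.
31² + 66² (a=31, b=66)

Factorization: 5317 = 13 × 409
By Fermat: n is sum of two squares iff every prime p ≡ 3 (mod 4) appears to even power.
All primes ≡ 3 (mod 4) appear to even power.
Search a = 0, 1, 2, … for 5317 - a² a perfect square: first hit at a = 31: 5317 - 961 = 4356 = 66².
5317 = 31² + 66² = 961 + 4356 ✓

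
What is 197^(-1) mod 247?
163

gcd(197, 247) = 1, so the inverse exists.
Extended Euclidean algorithm on (247, 197):
247 = 1 × 197 + 50  ⟹  50 = (1)·247 + (-1)·197
197 = 3 × 50 + 47  ⟹  47 = (-3)·247 + (4)·197
50 = 1 × 47 + 3  ⟹  3 = (4)·247 + (-5)·197
47 = 15 × 3 + 2  ⟹  2 = (-63)·247 + (79)·197
3 = 1 × 2 + 1  ⟹  1 = (67)·247 + (-84)·197
So (-84)·197 ≡ 1 (mod 247), i.e. 197^(-1) ≡ -84 ≡ 163 (mod 247).
Check: 197 × 163 = 32111 ≡ 1 (mod 247)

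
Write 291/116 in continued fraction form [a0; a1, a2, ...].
[2; 1, 1, 28, 2]

Euclidean algorithm steps:
291 = 2 × 116 + 59
116 = 1 × 59 + 57
59 = 1 × 57 + 2
57 = 28 × 2 + 1
2 = 2 × 1 + 0
Continued fraction: [2; 1, 1, 28, 2]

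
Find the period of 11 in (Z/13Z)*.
12

13 is prime, so ord(11) divides φ(13) = 12.
Divisors of 12: 1, 2, 3, 4, 6, 12.
Repeated squaring: 11^1 ≡ 11, 11^2 ≡ 4, 11^4 ≡ 3, 11^8 ≡ 9 (mod 13).
Test 11^d mod 13 for each divisor d in increasing order:
11^1 ≡ 11
11^2 ≡ 4
11^3 = 11^2·11^1 ≡ 5
11^4 ≡ 3
11^6 = 11^4·11^2 ≡ 12
11^12 = 11^8·11^4 ≡ 1  ← first divisor giving 1
The order is 12.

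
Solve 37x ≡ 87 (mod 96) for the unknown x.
x ≡ 75 (mod 96)

gcd(37, 96) = 1, which divides 87, so solutions exist.
Find 37^(-1) mod 96 by the extended Euclidean algorithm:
96 = 2 × 37 + 22  ⟹  22 = (1)·96 + (-2)·37
37 = 1 × 22 + 15  ⟹  15 = (-1)·96 + (3)·37
22 = 1 × 15 + 7  ⟹  7 = (2)·96 + (-5)·37
15 = 2 × 7 + 1  ⟹  1 = (-5)·96 + (13)·37
So (13)·37 ≡ 1 (mod 96), i.e. 37^(-1) ≡ 13 (mod 96).
x ≡ 13 × 87 = 1131 ≡ 75 (mod 96).
Check: 37 × 75 = 2775 ≡ 87 (mod 96).
Unique solution: x ≡ 75 (mod 96)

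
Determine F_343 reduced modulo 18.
13

Matrix identity: Q^n = [[F_(n+1), F_n], [F_n, F_(n-1)]] with Q = [[1,1],[1,0]].
n = 343 = 101010111₂. Square-and-multiply, entries mod 18:
Q^1 = [[1,1],[1,0]]
Q^2 = (Q^1)² = [[2,1],[1,1]]
Q^5 = (Q^2)²·Q = [[8,5],[5,3]]
Q^10 = (Q^5)² = [[17,1],[1,16]]
Q^21 = (Q^10)²·Q = [[17,2],[2,15]]
Q^42 = (Q^21)² = [[5,10],[10,13]]
Q^85 = (Q^42)²·Q = [[17,17],[17,0]]
Q^171 = (Q^85)²·Q = [[3,2],[2,1]]
Q^343 = (Q^171)²·Q = [[3,13],[13,8]]
F_343 mod 18 = Q^343[0][1] = 13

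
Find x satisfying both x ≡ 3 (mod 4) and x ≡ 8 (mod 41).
131

Using Chinese Remainder Theorem:
M = 4 × 41 = 164
M1 = 41, M2 = 4
y1 = 41^(-1) mod 4 = 1
y2 = 4^(-1) mod 41 = 31
x = (3×41×1 + 8×4×31) mod 164 = 131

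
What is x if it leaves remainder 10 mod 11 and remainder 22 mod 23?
252

Using Chinese Remainder Theorem:
M = 11 × 23 = 253
M1 = 23, M2 = 11
y1 = 23^(-1) mod 11 = 1
y2 = 11^(-1) mod 23 = 21
x = (10×23×1 + 22×11×21) mod 253 = 252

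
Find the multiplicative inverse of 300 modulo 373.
327

gcd(300, 373) = 1, so the inverse exists.
Extended Euclidean algorithm on (373, 300):
373 = 1 × 300 + 73  ⟹  73 = (1)·373 + (-1)·300
300 = 4 × 73 + 8  ⟹  8 = (-4)·373 + (5)·300
73 = 9 × 8 + 1  ⟹  1 = (37)·373 + (-46)·300
So (-46)·300 ≡ 1 (mod 373), i.e. 300^(-1) ≡ -46 ≡ 327 (mod 373).
Check: 300 × 327 = 98100 ≡ 1 (mod 373)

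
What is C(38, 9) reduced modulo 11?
0

Using Lucas' theorem:
Write n=38 and k=9 in base 11:
n in base 11: [3, 5]
k in base 11: [0, 9]
C(38,9) mod 11 = ∏ C(n_i, k_i) mod 11
Digit binomials (mod 11): C(3,0) = 1; C(5,9) = 0 (k_i > n_i)
Product: 1 × 0 = 0 ≡ 0 (mod 11)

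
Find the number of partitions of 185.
1071823774337

p(n) counts ways to write n as a sum of positive integers (order ignored).
Euler's pentagonal recurrence: p(k) = p(k-1) + p(k-2) - p(k-5) - p(k-7) + p(k-12) + p(k-15) - ... (offsets j(3j∓1)/2, signs ++--, p(0)=1, p(<0)=0).
DP table for k = 0..184: p(0)=1, p(1)=1, p(2)=2, p(3)=3, p(4)=5, p(5)=7, p(6)=11, p(7)=15, p(8)=22, p(9)=30, p(10)=42, p(11)=56, p(12)=77, p(13)=101, p(14)=135, p(15)=176, p(16)=231, p(17)=297, p(18)=385, p(19)=490, p(20)=627, p(21)=792, p(22)=1002, p(23)=1255, p(24)=1575, p(25)=1958, p(26)=2436, p(27)=3010, p(28)=3718, p(29)=4565, p(30)=5604, p(31)=6842, p(32)=8349, p(33)=10143, p(34)=12310, p(35)=14883, p(36)=17977, p(37)=21637, p(38)=26015, p(39)=31185, p(40)=37338, p(41)=44583, p(42)=53174, p(43)=63261, p(44)=75175, p(45)=89134, p(46)=105558, p(47)=124754, p(48)=147273, p(49)=173525, p(50)=204226, p(51)=239943, p(52)=281589, p(53)=329931, p(54)=386155, p(55)=451276, p(56)=526823, p(57)=614154, p(58)=715220, p(59)=831820, p(60)=966467, p(61)=1121505, p(62)=1300156, p(63)=1505499, p(64)=1741630, p(65)=2012558, p(66)=2323520, p(67)=2679689, p(68)=3087735, p(69)=3554345, p(70)=4087968, p(71)=4697205, p(72)=5392783, p(73)=6185689, p(74)=7089500, p(75)=8118264, p(76)=9289091, p(77)=10619863, p(78)=12132164, p(79)=13848650, p(80)=15796476, p(81)=18004327, p(82)=20506255, p(83)=23338469, p(84)=26543660, p(85)=30167357, p(86)=34262962, p(87)=38887673, p(88)=44108109, p(89)=49995925, p(90)=56634173, p(91)=64112359, p(92)=72533807, p(93)=82010177, p(94)=92669720, p(95)=104651419, p(96)=118114304, p(97)=133230930, p(98)=150198136, p(99)=169229875, p(100)=190569292, p(101)=214481126, p(102)=241265379, p(103)=271248950, p(104)=304801365, p(105)=342325709, p(106)=384276336, p(107)=431149389, p(108)=483502844, p(109)=541946240, p(110)=607163746, p(111)=679903203, p(112)=761002156, p(113)=851376628, p(114)=952050665, p(115)=1064144451, p(116)=1188908248, p(117)=1327710076, p(118)=1482074143, p(119)=1653668665, p(120)=1844349560, p(121)=2056148051, p(122)=2291320912, p(123)=2552338241, p(124)=2841940500, p(125)=3163127352, p(126)=3519222692, p(127)=3913864295, p(128)=4351078600, p(129)=4835271870, p(130)=5371315400, p(131)=5964539504, p(132)=6620830889, p(133)=7346629512, p(134)=8149040695, p(135)=9035836076, p(136)=10015581680, p(137)=11097645016, p(138)=12292341831, p(139)=13610949895, p(140)=15065878135, p(141)=16670689208, p(142)=18440293320, p(143)=20390982757, p(144)=22540654445, p(145)=24908858009, p(146)=27517052599, p(147)=30388671978, p(148)=33549419497, p(149)=37027355200, p(150)=40853235313, p(151)=45060624582, p(152)=49686288421, p(153)=54770336324, p(154)=60356673280, p(155)=66493182097, p(156)=73232243759, p(157)=80630964769, p(158)=88751778802, p(159)=97662728555, p(160)=107438159466, p(161)=118159068427, p(162)=129913904637, p(163)=142798995930, p(164)=156919475295, p(165)=172389800255, p(166)=189334822579, p(167)=207890420102, p(168)=228204732751, p(169)=250438925115, p(170)=274768617130, p(171)=301384802048, p(172)=330495499613, p(173)=362326859895, p(174)=397125074750, p(175)=435157697830, p(176)=476715857290, p(177)=522115831195, p(178)=571701605655, p(179)=625846753120, p(180)=684957390936, p(181)=749474411781, p(182)=819876908323, p(183)=896684817527, p(184)=980462880430.
Final step: p(185) = p(184) + p(183) - p(180) - p(178) + p(173) + p(170) - p(163) - p(159) + p(150) + p(145) - p(134) - p(128) + p(115) + p(108) - p(93) - p(85) + p(68) + p(59) - p(40) - p(30) + p(9)
= 980462880430 + 896684817527 - 684957390936 - 571701605655 + 362326859895 + 274768617130 - 142798995930 - 97662728555 + 40853235313 + 24908858009 - 8149040695 - 4351078600 + 1064144451 + 483502844 - 82010177 - 30167357 + 3087735 + 831820 - 37338 - 5604 + 30
= 1071823774337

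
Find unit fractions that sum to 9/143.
1/16 + 1/2288

Greedy algorithm:
9/143: ceiling(143/9) = 16, use 1/16
1/2288: ceiling(2288/1) = 2288, use 1/2288
Result: 9/143 = 1/16 + 1/2288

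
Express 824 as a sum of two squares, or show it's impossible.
Not possible

Factorization: 824 = 2^3 × 103
By Fermat: n is sum of two squares iff every prime p ≡ 3 (mod 4) appears to even power.
Prime(s) ≡ 3 (mod 4) with odd exponent: [(103, 1)]
Therefore 824 cannot be expressed as a² + b².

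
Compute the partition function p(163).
142798995930

p(n) counts ways to write n as a sum of positive integers (order ignored).
Euler's pentagonal recurrence: p(k) = p(k-1) + p(k-2) - p(k-5) - p(k-7) + p(k-12) + p(k-15) - ... (offsets j(3j∓1)/2, signs ++--, p(0)=1, p(<0)=0).
DP table for k = 0..162: p(0)=1, p(1)=1, p(2)=2, p(3)=3, p(4)=5, p(5)=7, p(6)=11, p(7)=15, p(8)=22, p(9)=30, p(10)=42, p(11)=56, p(12)=77, p(13)=101, p(14)=135, p(15)=176, p(16)=231, p(17)=297, p(18)=385, p(19)=490, p(20)=627, p(21)=792, p(22)=1002, p(23)=1255, p(24)=1575, p(25)=1958, p(26)=2436, p(27)=3010, p(28)=3718, p(29)=4565, p(30)=5604, p(31)=6842, p(32)=8349, p(33)=10143, p(34)=12310, p(35)=14883, p(36)=17977, p(37)=21637, p(38)=26015, p(39)=31185, p(40)=37338, p(41)=44583, p(42)=53174, p(43)=63261, p(44)=75175, p(45)=89134, p(46)=105558, p(47)=124754, p(48)=147273, p(49)=173525, p(50)=204226, p(51)=239943, p(52)=281589, p(53)=329931, p(54)=386155, p(55)=451276, p(56)=526823, p(57)=614154, p(58)=715220, p(59)=831820, p(60)=966467, p(61)=1121505, p(62)=1300156, p(63)=1505499, p(64)=1741630, p(65)=2012558, p(66)=2323520, p(67)=2679689, p(68)=3087735, p(69)=3554345, p(70)=4087968, p(71)=4697205, p(72)=5392783, p(73)=6185689, p(74)=7089500, p(75)=8118264, p(76)=9289091, p(77)=10619863, p(78)=12132164, p(79)=13848650, p(80)=15796476, p(81)=18004327, p(82)=20506255, p(83)=23338469, p(84)=26543660, p(85)=30167357, p(86)=34262962, p(87)=38887673, p(88)=44108109, p(89)=49995925, p(90)=56634173, p(91)=64112359, p(92)=72533807, p(93)=82010177, p(94)=92669720, p(95)=104651419, p(96)=118114304, p(97)=133230930, p(98)=150198136, p(99)=169229875, p(100)=190569292, p(101)=214481126, p(102)=241265379, p(103)=271248950, p(104)=304801365, p(105)=342325709, p(106)=384276336, p(107)=431149389, p(108)=483502844, p(109)=541946240, p(110)=607163746, p(111)=679903203, p(112)=761002156, p(113)=851376628, p(114)=952050665, p(115)=1064144451, p(116)=1188908248, p(117)=1327710076, p(118)=1482074143, p(119)=1653668665, p(120)=1844349560, p(121)=2056148051, p(122)=2291320912, p(123)=2552338241, p(124)=2841940500, p(125)=3163127352, p(126)=3519222692, p(127)=3913864295, p(128)=4351078600, p(129)=4835271870, p(130)=5371315400, p(131)=5964539504, p(132)=6620830889, p(133)=7346629512, p(134)=8149040695, p(135)=9035836076, p(136)=10015581680, p(137)=11097645016, p(138)=12292341831, p(139)=13610949895, p(140)=15065878135, p(141)=16670689208, p(142)=18440293320, p(143)=20390982757, p(144)=22540654445, p(145)=24908858009, p(146)=27517052599, p(147)=30388671978, p(148)=33549419497, p(149)=37027355200, p(150)=40853235313, p(151)=45060624582, p(152)=49686288421, p(153)=54770336324, p(154)=60356673280, p(155)=66493182097, p(156)=73232243759, p(157)=80630964769, p(158)=88751778802, p(159)=97662728555, p(160)=107438159466, p(161)=118159068427, p(162)=129913904637.
Final step: p(163) = p(162) + p(161) - p(158) - p(156) + p(151) + p(148) - p(141) - p(137) + p(128) + p(123) - p(112) - p(106) + p(93) + p(86) - p(71) - p(63) + p(46) + p(37) - p(18) - p(8)
= 129913904637 + 118159068427 - 88751778802 - 73232243759 + 45060624582 + 33549419497 - 16670689208 - 11097645016 + 4351078600 + 2552338241 - 761002156 - 384276336 + 82010177 + 34262962 - 4697205 - 1505499 + 105558 + 21637 - 385 - 22
= 142798995930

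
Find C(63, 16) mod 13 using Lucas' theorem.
10

Using Lucas' theorem:
Write n=63 and k=16 in base 13:
n in base 13: [4, 11]
k in base 13: [1, 3]
C(63,16) mod 13 = ∏ C(n_i, k_i) mod 13
Digit binomials (mod 13): C(4,1) = 4; C(11,3) = 165 ≡ 9
Product: 4 × 9 = 36 ≡ 10 (mod 13)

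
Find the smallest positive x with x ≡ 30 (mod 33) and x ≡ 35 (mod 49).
525

Using Chinese Remainder Theorem:
M = 33 × 49 = 1617
M1 = 49, M2 = 33
y1 = 49^(-1) mod 33 = 31
y2 = 33^(-1) mod 49 = 3
x = (30×49×31 + 35×33×3) mod 1617 = 525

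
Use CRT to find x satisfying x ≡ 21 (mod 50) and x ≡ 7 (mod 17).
721

Using Chinese Remainder Theorem:
M = 50 × 17 = 850
M1 = 17, M2 = 50
y1 = 17^(-1) mod 50 = 3
y2 = 50^(-1) mod 17 = 16
x = (21×17×3 + 7×50×16) mod 850 = 721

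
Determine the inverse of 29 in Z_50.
19

gcd(29, 50) = 1, so the inverse exists.
Extended Euclidean algorithm on (50, 29):
50 = 1 × 29 + 21  ⟹  21 = (1)·50 + (-1)·29
29 = 1 × 21 + 8  ⟹  8 = (-1)·50 + (2)·29
21 = 2 × 8 + 5  ⟹  5 = (3)·50 + (-5)·29
8 = 1 × 5 + 3  ⟹  3 = (-4)·50 + (7)·29
5 = 1 × 3 + 2  ⟹  2 = (7)·50 + (-12)·29
3 = 1 × 2 + 1  ⟹  1 = (-11)·50 + (19)·29
So (19)·29 ≡ 1 (mod 50), i.e. 29^(-1) ≡ 19 (mod 50).
Check: 29 × 19 = 551 ≡ 1 (mod 50)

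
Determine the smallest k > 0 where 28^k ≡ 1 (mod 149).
37

149 is prime, so ord(28) divides φ(149) = 148.
Divisors of 148: 1, 2, 4, 37, 74, 148.
Repeated squaring: 28^1 ≡ 28, 28^2 ≡ 39, 28^4 ≡ 31, 28^8 ≡ 67, 28^16 ≡ 19, 28^32 ≡ 63, 28^64 ≡ 95, 28^128 ≡ 85 (mod 149).
Test 28^d mod 149 for each divisor d in increasing order:
28^1 ≡ 28
28^2 ≡ 39
28^4 ≡ 31
28^37 = 28^32·28^4·28^1 ≡ 1  ← first divisor giving 1
The order is 37.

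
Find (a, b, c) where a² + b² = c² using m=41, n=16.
(1425, 1312, 1937)

Euclid's formula: a = m² - n², b = 2mn, c = m² + n²
m = 41, n = 16
a = 41² - 16² = 1681 - 256 = 1425
b = 2 × 41 × 16 = 1312
c = 41² + 16² = 1681 + 256 = 1937
Verification: 1425² + 1312² = 2030625 + 1721344 = 3751969 = 1937² ✓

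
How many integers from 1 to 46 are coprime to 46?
22

46 = 2 × 23
φ(n) = n × ∏(1 - 1/p) for each prime p dividing n
φ(46) = 46 × (1 - 1/2) × (1 - 1/23) = 22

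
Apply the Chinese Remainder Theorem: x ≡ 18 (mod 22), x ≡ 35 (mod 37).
590

Using Chinese Remainder Theorem:
M = 22 × 37 = 814
M1 = 37, M2 = 22
y1 = 37^(-1) mod 22 = 3
y2 = 22^(-1) mod 37 = 32
x = (18×37×3 + 35×22×32) mod 814 = 590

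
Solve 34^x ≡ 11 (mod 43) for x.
36

Baby-step giant-step with step n = ⌈√43⌉ = 7.
Baby steps 34^j mod 43 (j:value) for j=0..6: 0:1, 1:34, 2:38, 3:2, 4:25, 5:33, 6:4.
Giant-step multiplier: 34^(-7) ≡ 34^(42-7) = 34^35 ≡ 37 (mod 43).
Giant steps γ_i = 11·37^i mod 43: γ_0=11, γ_1=20, γ_2=9, γ_3=32, γ_4=23, γ_5=34 (in table at j=1).
x = i·n + j = 5·7 + 1 = 36.
Check: 34^36 ≡ 11 (mod 43).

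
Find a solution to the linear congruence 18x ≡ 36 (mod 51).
x ≡ 2 (mod 17)

gcd(18, 51) = 3, which divides 36, so solutions exist.
Divide through by 3: 6x ≡ 12 (mod 17).
Find 6^(-1) mod 17 by the extended Euclidean algorithm:
17 = 2 × 6 + 5  ⟹  5 = (1)·17 + (-2)·6
6 = 1 × 5 + 1  ⟹  1 = (-1)·17 + (3)·6
So (3)·6 ≡ 1 (mod 17), i.e. 6^(-1) ≡ 3 (mod 17).
x ≡ 3 × 12 = 36 ≡ 2 (mod 17).
Check: 18 × 2 = 36 ≡ 36 (mod 51).
x ≡ 2 (mod 17), giving 3 solutions mod 51.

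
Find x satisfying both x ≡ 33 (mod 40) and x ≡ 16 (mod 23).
913

Using Chinese Remainder Theorem:
M = 40 × 23 = 920
M1 = 23, M2 = 40
y1 = 23^(-1) mod 40 = 7
y2 = 40^(-1) mod 23 = 19
x = (33×23×7 + 16×40×19) mod 920 = 913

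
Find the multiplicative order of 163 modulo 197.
98

197 is prime, so ord(163) divides φ(197) = 196.
Divisors of 196: 1, 2, 4, 7, 14, 28, 49, 98, 196.
Repeated squaring: 163^1 ≡ 163, 163^2 ≡ 171, 163^4 ≡ 85, 163^8 ≡ 133, 163^16 ≡ 156, 163^32 ≡ 105, 163^64 ≡ 190, 163^128 ≡ 49 (mod 197).
Test 163^d mod 197 for each divisor d in increasing order:
163^1 ≡ 163
163^2 ≡ 171
163^4 ≡ 85
163^7 = 163^4·163^2·163^1 ≡ 83
163^14 = 163^8·163^4·163^2 ≡ 191
163^28 = 163^16·163^8·163^4 ≡ 36
163^49 = 163^32·163^16·163^1 ≡ 196
163^98 = 163^64·163^32·163^2 ≡ 1  ← first divisor giving 1
The order is 98.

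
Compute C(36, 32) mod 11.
0

Using Lucas' theorem:
Write n=36 and k=32 in base 11:
n in base 11: [3, 3]
k in base 11: [2, 10]
C(36,32) mod 11 = ∏ C(n_i, k_i) mod 11
Digit binomials (mod 11): C(3,2) = 3; C(3,10) = 0 (k_i > n_i)
Product: 3 × 0 = 0 ≡ 0 (mod 11)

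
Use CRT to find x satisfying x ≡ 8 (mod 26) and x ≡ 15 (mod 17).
372

Using Chinese Remainder Theorem:
M = 26 × 17 = 442
M1 = 17, M2 = 26
y1 = 17^(-1) mod 26 = 23
y2 = 26^(-1) mod 17 = 2
x = (8×17×23 + 15×26×2) mod 442 = 372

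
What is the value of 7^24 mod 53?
13

Repeated squaring. Binary of 24 = 11000.
7^1 ≡ 7 (mod 53); 7^2 ≡ 49 (mod 53); 7^4 ≡ 16 (mod 53); 7^8 ≡ 44 (mod 53); 7^16 ≡ 28 (mod 53)
7^24 = 7^8 × 7^16 ≡ 13 (mod 53)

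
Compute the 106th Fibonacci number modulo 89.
3

Matrix identity: Q^n = [[F_(n+1), F_n], [F_n, F_(n-1)]] with Q = [[1,1],[1,0]].
n = 106 = 1101010₂. Square-and-multiply, entries mod 89:
Q^1 = [[1,1],[1,0]]
Q^3 = (Q^1)²·Q = [[3,2],[2,1]]
Q^6 = (Q^3)² = [[13,8],[8,5]]
Q^13 = (Q^6)²·Q = [[21,55],[55,55]]
Q^26 = (Q^13)² = [[84,86],[86,87]]
Q^53 = (Q^26)²·Q = [[55,34],[34,21]]
Q^106 = (Q^53)² = [[87,3],[3,84]]
F_106 mod 89 = Q^106[0][1] = 3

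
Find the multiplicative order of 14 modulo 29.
28

29 is prime, so ord(14) divides φ(29) = 28.
Divisors of 28: 1, 2, 4, 7, 14, 28.
Repeated squaring: 14^1 ≡ 14, 14^2 ≡ 22, 14^4 ≡ 20, 14^8 ≡ 23, 14^16 ≡ 7 (mod 29).
Test 14^d mod 29 for each divisor d in increasing order:
14^1 ≡ 14
14^2 ≡ 22
14^4 ≡ 20
14^7 = 14^4·14^2·14^1 ≡ 12
14^14 = 14^8·14^4·14^2 ≡ 28
14^28 = 14^16·14^8·14^4 ≡ 1  ← first divisor giving 1
The order is 28.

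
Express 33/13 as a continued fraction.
[2; 1, 1, 6]

Euclidean algorithm steps:
33 = 2 × 13 + 7
13 = 1 × 7 + 6
7 = 1 × 6 + 1
6 = 6 × 1 + 0
Continued fraction: [2; 1, 1, 6]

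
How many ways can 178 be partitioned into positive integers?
571701605655

p(n) counts ways to write n as a sum of positive integers (order ignored).
Euler's pentagonal recurrence: p(k) = p(k-1) + p(k-2) - p(k-5) - p(k-7) + p(k-12) + p(k-15) - ... (offsets j(3j∓1)/2, signs ++--, p(0)=1, p(<0)=0).
DP table for k = 0..177: p(0)=1, p(1)=1, p(2)=2, p(3)=3, p(4)=5, p(5)=7, p(6)=11, p(7)=15, p(8)=22, p(9)=30, p(10)=42, p(11)=56, p(12)=77, p(13)=101, p(14)=135, p(15)=176, p(16)=231, p(17)=297, p(18)=385, p(19)=490, p(20)=627, p(21)=792, p(22)=1002, p(23)=1255, p(24)=1575, p(25)=1958, p(26)=2436, p(27)=3010, p(28)=3718, p(29)=4565, p(30)=5604, p(31)=6842, p(32)=8349, p(33)=10143, p(34)=12310, p(35)=14883, p(36)=17977, p(37)=21637, p(38)=26015, p(39)=31185, p(40)=37338, p(41)=44583, p(42)=53174, p(43)=63261, p(44)=75175, p(45)=89134, p(46)=105558, p(47)=124754, p(48)=147273, p(49)=173525, p(50)=204226, p(51)=239943, p(52)=281589, p(53)=329931, p(54)=386155, p(55)=451276, p(56)=526823, p(57)=614154, p(58)=715220, p(59)=831820, p(60)=966467, p(61)=1121505, p(62)=1300156, p(63)=1505499, p(64)=1741630, p(65)=2012558, p(66)=2323520, p(67)=2679689, p(68)=3087735, p(69)=3554345, p(70)=4087968, p(71)=4697205, p(72)=5392783, p(73)=6185689, p(74)=7089500, p(75)=8118264, p(76)=9289091, p(77)=10619863, p(78)=12132164, p(79)=13848650, p(80)=15796476, p(81)=18004327, p(82)=20506255, p(83)=23338469, p(84)=26543660, p(85)=30167357, p(86)=34262962, p(87)=38887673, p(88)=44108109, p(89)=49995925, p(90)=56634173, p(91)=64112359, p(92)=72533807, p(93)=82010177, p(94)=92669720, p(95)=104651419, p(96)=118114304, p(97)=133230930, p(98)=150198136, p(99)=169229875, p(100)=190569292, p(101)=214481126, p(102)=241265379, p(103)=271248950, p(104)=304801365, p(105)=342325709, p(106)=384276336, p(107)=431149389, p(108)=483502844, p(109)=541946240, p(110)=607163746, p(111)=679903203, p(112)=761002156, p(113)=851376628, p(114)=952050665, p(115)=1064144451, p(116)=1188908248, p(117)=1327710076, p(118)=1482074143, p(119)=1653668665, p(120)=1844349560, p(121)=2056148051, p(122)=2291320912, p(123)=2552338241, p(124)=2841940500, p(125)=3163127352, p(126)=3519222692, p(127)=3913864295, p(128)=4351078600, p(129)=4835271870, p(130)=5371315400, p(131)=5964539504, p(132)=6620830889, p(133)=7346629512, p(134)=8149040695, p(135)=9035836076, p(136)=10015581680, p(137)=11097645016, p(138)=12292341831, p(139)=13610949895, p(140)=15065878135, p(141)=16670689208, p(142)=18440293320, p(143)=20390982757, p(144)=22540654445, p(145)=24908858009, p(146)=27517052599, p(147)=30388671978, p(148)=33549419497, p(149)=37027355200, p(150)=40853235313, p(151)=45060624582, p(152)=49686288421, p(153)=54770336324, p(154)=60356673280, p(155)=66493182097, p(156)=73232243759, p(157)=80630964769, p(158)=88751778802, p(159)=97662728555, p(160)=107438159466, p(161)=118159068427, p(162)=129913904637, p(163)=142798995930, p(164)=156919475295, p(165)=172389800255, p(166)=189334822579, p(167)=207890420102, p(168)=228204732751, p(169)=250438925115, p(170)=274768617130, p(171)=301384802048, p(172)=330495499613, p(173)=362326859895, p(174)=397125074750, p(175)=435157697830, p(176)=476715857290, p(177)=522115831195.
Final step: p(178) = p(177) + p(176) - p(173) - p(171) + p(166) + p(163) - p(156) - p(152) + p(143) + p(138) - p(127) - p(121) + p(108) + p(101) - p(86) - p(78) + p(61) + p(52) - p(33) - p(23) + p(2)
= 522115831195 + 476715857290 - 362326859895 - 301384802048 + 189334822579 + 142798995930 - 73232243759 - 49686288421 + 20390982757 + 12292341831 - 3913864295 - 2056148051 + 483502844 + 214481126 - 34262962 - 12132164 + 1121505 + 281589 - 10143 - 1255 + 2
= 571701605655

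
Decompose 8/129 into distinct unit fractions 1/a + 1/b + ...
1/17 + 1/314 + 1/137721 + 1/31611652014

Greedy algorithm:
8/129: ceiling(129/8) = 17, use 1/17
7/2193: ceiling(2193/7) = 314, use 1/314
5/688602: ceiling(688602/5) = 137721, use 1/137721
1/31611652014: ceiling(31611652014/1) = 31611652014, use 1/31611652014
Result: 8/129 = 1/17 + 1/314 + 1/137721 + 1/31611652014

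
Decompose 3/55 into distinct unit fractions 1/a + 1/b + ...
1/19 + 1/523 + 1/546535

Greedy algorithm:
3/55: ceiling(55/3) = 19, use 1/19
2/1045: ceiling(1045/2) = 523, use 1/523
1/546535: ceiling(546535/1) = 546535, use 1/546535
Result: 3/55 = 1/19 + 1/523 + 1/546535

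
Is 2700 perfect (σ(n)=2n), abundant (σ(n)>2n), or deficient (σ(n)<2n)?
abundant

Proper divisors of 2700: sum = 1 + 2 + 3 + 4 + 5 + 6 + 9 + 10 + ... + 540 + 675 + 900 + 1350 (35 divisors) = 5980
Since 5980 > 2700, 2700 is abundant.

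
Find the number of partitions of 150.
40853235313

p(n) counts ways to write n as a sum of positive integers (order ignored).
Euler's pentagonal recurrence: p(k) = p(k-1) + p(k-2) - p(k-5) - p(k-7) + p(k-12) + p(k-15) - ... (offsets j(3j∓1)/2, signs ++--, p(0)=1, p(<0)=0).
DP table for k = 0..149: p(0)=1, p(1)=1, p(2)=2, p(3)=3, p(4)=5, p(5)=7, p(6)=11, p(7)=15, p(8)=22, p(9)=30, p(10)=42, p(11)=56, p(12)=77, p(13)=101, p(14)=135, p(15)=176, p(16)=231, p(17)=297, p(18)=385, p(19)=490, p(20)=627, p(21)=792, p(22)=1002, p(23)=1255, p(24)=1575, p(25)=1958, p(26)=2436, p(27)=3010, p(28)=3718, p(29)=4565, p(30)=5604, p(31)=6842, p(32)=8349, p(33)=10143, p(34)=12310, p(35)=14883, p(36)=17977, p(37)=21637, p(38)=26015, p(39)=31185, p(40)=37338, p(41)=44583, p(42)=53174, p(43)=63261, p(44)=75175, p(45)=89134, p(46)=105558, p(47)=124754, p(48)=147273, p(49)=173525, p(50)=204226, p(51)=239943, p(52)=281589, p(53)=329931, p(54)=386155, p(55)=451276, p(56)=526823, p(57)=614154, p(58)=715220, p(59)=831820, p(60)=966467, p(61)=1121505, p(62)=1300156, p(63)=1505499, p(64)=1741630, p(65)=2012558, p(66)=2323520, p(67)=2679689, p(68)=3087735, p(69)=3554345, p(70)=4087968, p(71)=4697205, p(72)=5392783, p(73)=6185689, p(74)=7089500, p(75)=8118264, p(76)=9289091, p(77)=10619863, p(78)=12132164, p(79)=13848650, p(80)=15796476, p(81)=18004327, p(82)=20506255, p(83)=23338469, p(84)=26543660, p(85)=30167357, p(86)=34262962, p(87)=38887673, p(88)=44108109, p(89)=49995925, p(90)=56634173, p(91)=64112359, p(92)=72533807, p(93)=82010177, p(94)=92669720, p(95)=104651419, p(96)=118114304, p(97)=133230930, p(98)=150198136, p(99)=169229875, p(100)=190569292, p(101)=214481126, p(102)=241265379, p(103)=271248950, p(104)=304801365, p(105)=342325709, p(106)=384276336, p(107)=431149389, p(108)=483502844, p(109)=541946240, p(110)=607163746, p(111)=679903203, p(112)=761002156, p(113)=851376628, p(114)=952050665, p(115)=1064144451, p(116)=1188908248, p(117)=1327710076, p(118)=1482074143, p(119)=1653668665, p(120)=1844349560, p(121)=2056148051, p(122)=2291320912, p(123)=2552338241, p(124)=2841940500, p(125)=3163127352, p(126)=3519222692, p(127)=3913864295, p(128)=4351078600, p(129)=4835271870, p(130)=5371315400, p(131)=5964539504, p(132)=6620830889, p(133)=7346629512, p(134)=8149040695, p(135)=9035836076, p(136)=10015581680, p(137)=11097645016, p(138)=12292341831, p(139)=13610949895, p(140)=15065878135, p(141)=16670689208, p(142)=18440293320, p(143)=20390982757, p(144)=22540654445, p(145)=24908858009, p(146)=27517052599, p(147)=30388671978, p(148)=33549419497, p(149)=37027355200.
Final step: p(150) = p(149) + p(148) - p(145) - p(143) + p(138) + p(135) - p(128) - p(124) + p(115) + p(110) - p(99) - p(93) + p(80) + p(73) - p(58) - p(50) + p(33) + p(24) - p(5)
= 37027355200 + 33549419497 - 24908858009 - 20390982757 + 12292341831 + 9035836076 - 4351078600 - 2841940500 + 1064144451 + 607163746 - 169229875 - 82010177 + 15796476 + 6185689 - 715220 - 204226 + 10143 + 1575 - 7
= 40853235313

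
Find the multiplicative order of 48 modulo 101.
100

101 is prime, so ord(48) divides φ(101) = 100.
Divisors of 100: 1, 2, 4, 5, 10, 20, 25, 50, 100.
Repeated squaring: 48^1 ≡ 48, 48^2 ≡ 82, 48^4 ≡ 58, 48^8 ≡ 31, 48^16 ≡ 52, 48^32 ≡ 78, 48^64 ≡ 24 (mod 101).
Test 48^d mod 101 for each divisor d in increasing order:
48^1 ≡ 48
48^2 ≡ 82
48^4 ≡ 58
48^5 = 48^4·48^1 ≡ 57
48^10 = 48^8·48^2 ≡ 17
48^20 = 48^16·48^4 ≡ 87
48^25 = 48^16·48^8·48^1 ≡ 10
48^50 = 48^32·48^16·48^2 ≡ 100
48^100 = 48^64·48^32·48^4 ≡ 1  ← first divisor giving 1
The order is 100.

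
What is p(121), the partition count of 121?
2056148051

p(n) counts ways to write n as a sum of positive integers (order ignored).
Euler's pentagonal recurrence: p(k) = p(k-1) + p(k-2) - p(k-5) - p(k-7) + p(k-12) + p(k-15) - ... (offsets j(3j∓1)/2, signs ++--, p(0)=1, p(<0)=0).
DP table for k = 0..120: p(0)=1, p(1)=1, p(2)=2, p(3)=3, p(4)=5, p(5)=7, p(6)=11, p(7)=15, p(8)=22, p(9)=30, p(10)=42, p(11)=56, p(12)=77, p(13)=101, p(14)=135, p(15)=176, p(16)=231, p(17)=297, p(18)=385, p(19)=490, p(20)=627, p(21)=792, p(22)=1002, p(23)=1255, p(24)=1575, p(25)=1958, p(26)=2436, p(27)=3010, p(28)=3718, p(29)=4565, p(30)=5604, p(31)=6842, p(32)=8349, p(33)=10143, p(34)=12310, p(35)=14883, p(36)=17977, p(37)=21637, p(38)=26015, p(39)=31185, p(40)=37338, p(41)=44583, p(42)=53174, p(43)=63261, p(44)=75175, p(45)=89134, p(46)=105558, p(47)=124754, p(48)=147273, p(49)=173525, p(50)=204226, p(51)=239943, p(52)=281589, p(53)=329931, p(54)=386155, p(55)=451276, p(56)=526823, p(57)=614154, p(58)=715220, p(59)=831820, p(60)=966467, p(61)=1121505, p(62)=1300156, p(63)=1505499, p(64)=1741630, p(65)=2012558, p(66)=2323520, p(67)=2679689, p(68)=3087735, p(69)=3554345, p(70)=4087968, p(71)=4697205, p(72)=5392783, p(73)=6185689, p(74)=7089500, p(75)=8118264, p(76)=9289091, p(77)=10619863, p(78)=12132164, p(79)=13848650, p(80)=15796476, p(81)=18004327, p(82)=20506255, p(83)=23338469, p(84)=26543660, p(85)=30167357, p(86)=34262962, p(87)=38887673, p(88)=44108109, p(89)=49995925, p(90)=56634173, p(91)=64112359, p(92)=72533807, p(93)=82010177, p(94)=92669720, p(95)=104651419, p(96)=118114304, p(97)=133230930, p(98)=150198136, p(99)=169229875, p(100)=190569292, p(101)=214481126, p(102)=241265379, p(103)=271248950, p(104)=304801365, p(105)=342325709, p(106)=384276336, p(107)=431149389, p(108)=483502844, p(109)=541946240, p(110)=607163746, p(111)=679903203, p(112)=761002156, p(113)=851376628, p(114)=952050665, p(115)=1064144451, p(116)=1188908248, p(117)=1327710076, p(118)=1482074143, p(119)=1653668665, p(120)=1844349560.
Final step: p(121) = p(120) + p(119) - p(116) - p(114) + p(109) + p(106) - p(99) - p(95) + p(86) + p(81) - p(70) - p(64) + p(51) + p(44) - p(29) - p(21) + p(4)
= 1844349560 + 1653668665 - 1188908248 - 952050665 + 541946240 + 384276336 - 169229875 - 104651419 + 34262962 + 18004327 - 4087968 - 1741630 + 239943 + 75175 - 4565 - 792 + 5
= 2056148051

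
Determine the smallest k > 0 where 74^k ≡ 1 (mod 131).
65

131 is prime, so ord(74) divides φ(131) = 130.
Divisors of 130: 1, 2, 5, 10, 13, 26, 65, 130.
Repeated squaring: 74^1 ≡ 74, 74^2 ≡ 105, 74^4 ≡ 21, 74^8 ≡ 48, 74^16 ≡ 77, 74^32 ≡ 34, 74^64 ≡ 108, 74^128 ≡ 5 (mod 131).
Test 74^d mod 131 for each divisor d in increasing order:
74^1 ≡ 74
74^2 ≡ 105
74^5 = 74^4·74^1 ≡ 113
74^10 = 74^8·74^2 ≡ 62
74^13 = 74^8·74^4·74^1 ≡ 53
74^26 = 74^16·74^8·74^2 ≡ 58
74^65 = 74^64·74^1 ≡ 1  ← first divisor giving 1
The order is 65.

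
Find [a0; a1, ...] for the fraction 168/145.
[1; 6, 3, 3, 2]

Euclidean algorithm steps:
168 = 1 × 145 + 23
145 = 6 × 23 + 7
23 = 3 × 7 + 2
7 = 3 × 2 + 1
2 = 2 × 1 + 0
Continued fraction: [1; 6, 3, 3, 2]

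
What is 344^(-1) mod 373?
90

gcd(344, 373) = 1, so the inverse exists.
Extended Euclidean algorithm on (373, 344):
373 = 1 × 344 + 29  ⟹  29 = (1)·373 + (-1)·344
344 = 11 × 29 + 25  ⟹  25 = (-11)·373 + (12)·344
29 = 1 × 25 + 4  ⟹  4 = (12)·373 + (-13)·344
25 = 6 × 4 + 1  ⟹  1 = (-83)·373 + (90)·344
So (90)·344 ≡ 1 (mod 373), i.e. 344^(-1) ≡ 90 (mod 373).
Check: 344 × 90 = 30960 ≡ 1 (mod 373)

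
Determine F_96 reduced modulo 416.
352

Matrix identity: Q^n = [[F_(n+1), F_n], [F_n, F_(n-1)]] with Q = [[1,1],[1,0]].
n = 96 = 1100000₂. Square-and-multiply, entries mod 416:
Q^1 = [[1,1],[1,0]]
Q^3 = (Q^1)²·Q = [[3,2],[2,1]]
Q^6 = (Q^3)² = [[13,8],[8,5]]
Q^12 = (Q^6)² = [[233,144],[144,89]]
Q^24 = (Q^12)² = [[145,192],[192,369]]
Q^48 = (Q^24)² = [[65,96],[96,385]]
Q^96 = (Q^48)² = [[129,352],[352,193]]
F_96 mod 416 = Q^96[0][1] = 352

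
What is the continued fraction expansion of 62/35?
[1; 1, 3, 2, 1, 2]

Euclidean algorithm steps:
62 = 1 × 35 + 27
35 = 1 × 27 + 8
27 = 3 × 8 + 3
8 = 2 × 3 + 2
3 = 1 × 2 + 1
2 = 2 × 1 + 0
Continued fraction: [1; 1, 3, 2, 1, 2]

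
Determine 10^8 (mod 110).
100

Repeated squaring. Binary of 8 = 1000.
10^1 ≡ 10 (mod 110); 10^2 ≡ 100 (mod 110); 10^4 ≡ 100 (mod 110); 10^8 ≡ 100 (mod 110)
10^8 = 10^8 ≡ 100 (mod 110)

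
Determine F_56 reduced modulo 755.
612

Matrix identity: Q^n = [[F_(n+1), F_n], [F_n, F_(n-1)]] with Q = [[1,1],[1,0]].
n = 56 = 111000₂. Square-and-multiply, entries mod 755:
Q^1 = [[1,1],[1,0]]
Q^3 = (Q^1)²·Q = [[3,2],[2,1]]
Q^7 = (Q^3)²·Q = [[21,13],[13,8]]
Q^14 = (Q^7)² = [[610,377],[377,233]]
Q^28 = (Q^14)² = [[74,711],[711,118]]
Q^56 = (Q^28)² = [[617,612],[612,5]]
F_56 mod 755 = Q^56[0][1] = 612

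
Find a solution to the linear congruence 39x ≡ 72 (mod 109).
x ≡ 27 (mod 109)

gcd(39, 109) = 1, which divides 72, so solutions exist.
Find 39^(-1) mod 109 by the extended Euclidean algorithm:
109 = 2 × 39 + 31  ⟹  31 = (1)·109 + (-2)·39
39 = 1 × 31 + 8  ⟹  8 = (-1)·109 + (3)·39
31 = 3 × 8 + 7  ⟹  7 = (4)·109 + (-11)·39
8 = 1 × 7 + 1  ⟹  1 = (-5)·109 + (14)·39
So (14)·39 ≡ 1 (mod 109), i.e. 39^(-1) ≡ 14 (mod 109).
x ≡ 14 × 72 = 1008 ≡ 27 (mod 109).
Check: 39 × 27 = 1053 ≡ 72 (mod 109).
Unique solution: x ≡ 27 (mod 109)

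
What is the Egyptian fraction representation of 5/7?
1/2 + 1/5 + 1/70

Greedy algorithm:
5/7: ceiling(7/5) = 2, use 1/2
3/14: ceiling(14/3) = 5, use 1/5
1/70: ceiling(70/1) = 70, use 1/70
Result: 5/7 = 1/2 + 1/5 + 1/70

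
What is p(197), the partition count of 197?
3068829878530

p(n) counts ways to write n as a sum of positive integers (order ignored).
Euler's pentagonal recurrence: p(k) = p(k-1) + p(k-2) - p(k-5) - p(k-7) + p(k-12) + p(k-15) - ... (offsets j(3j∓1)/2, signs ++--, p(0)=1, p(<0)=0).
DP table for k = 0..196: p(0)=1, p(1)=1, p(2)=2, p(3)=3, p(4)=5, p(5)=7, p(6)=11, p(7)=15, p(8)=22, p(9)=30, p(10)=42, p(11)=56, p(12)=77, p(13)=101, p(14)=135, p(15)=176, p(16)=231, p(17)=297, p(18)=385, p(19)=490, p(20)=627, p(21)=792, p(22)=1002, p(23)=1255, p(24)=1575, p(25)=1958, p(26)=2436, p(27)=3010, p(28)=3718, p(29)=4565, p(30)=5604, p(31)=6842, p(32)=8349, p(33)=10143, p(34)=12310, p(35)=14883, p(36)=17977, p(37)=21637, p(38)=26015, p(39)=31185, p(40)=37338, p(41)=44583, p(42)=53174, p(43)=63261, p(44)=75175, p(45)=89134, p(46)=105558, p(47)=124754, p(48)=147273, p(49)=173525, p(50)=204226, p(51)=239943, p(52)=281589, p(53)=329931, p(54)=386155, p(55)=451276, p(56)=526823, p(57)=614154, p(58)=715220, p(59)=831820, p(60)=966467, p(61)=1121505, p(62)=1300156, p(63)=1505499, p(64)=1741630, p(65)=2012558, p(66)=2323520, p(67)=2679689, p(68)=3087735, p(69)=3554345, p(70)=4087968, p(71)=4697205, p(72)=5392783, p(73)=6185689, p(74)=7089500, p(75)=8118264, p(76)=9289091, p(77)=10619863, p(78)=12132164, p(79)=13848650, p(80)=15796476, p(81)=18004327, p(82)=20506255, p(83)=23338469, p(84)=26543660, p(85)=30167357, p(86)=34262962, p(87)=38887673, p(88)=44108109, p(89)=49995925, p(90)=56634173, p(91)=64112359, p(92)=72533807, p(93)=82010177, p(94)=92669720, p(95)=104651419, p(96)=118114304, p(97)=133230930, p(98)=150198136, p(99)=169229875, p(100)=190569292, p(101)=214481126, p(102)=241265379, p(103)=271248950, p(104)=304801365, p(105)=342325709, p(106)=384276336, p(107)=431149389, p(108)=483502844, p(109)=541946240, p(110)=607163746, p(111)=679903203, p(112)=761002156, p(113)=851376628, p(114)=952050665, p(115)=1064144451, p(116)=1188908248, p(117)=1327710076, p(118)=1482074143, p(119)=1653668665, p(120)=1844349560, p(121)=2056148051, p(122)=2291320912, p(123)=2552338241, p(124)=2841940500, p(125)=3163127352, p(126)=3519222692, p(127)=3913864295, p(128)=4351078600, p(129)=4835271870, p(130)=5371315400, p(131)=5964539504, p(132)=6620830889, p(133)=7346629512, p(134)=8149040695, p(135)=9035836076, p(136)=10015581680, p(137)=11097645016, p(138)=12292341831, p(139)=13610949895, p(140)=15065878135, p(141)=16670689208, p(142)=18440293320, p(143)=20390982757, p(144)=22540654445, p(145)=24908858009, p(146)=27517052599, p(147)=30388671978, p(148)=33549419497, p(149)=37027355200, p(150)=40853235313, p(151)=45060624582, p(152)=49686288421, p(153)=54770336324, p(154)=60356673280, p(155)=66493182097, p(156)=73232243759, p(157)=80630964769, p(158)=88751778802, p(159)=97662728555, p(160)=107438159466, p(161)=118159068427, p(162)=129913904637, p(163)=142798995930, p(164)=156919475295, p(165)=172389800255, p(166)=189334822579, p(167)=207890420102, p(168)=228204732751, p(169)=250438925115, p(170)=274768617130, p(171)=301384802048, p(172)=330495499613, p(173)=362326859895, p(174)=397125074750, p(175)=435157697830, p(176)=476715857290, p(177)=522115831195, p(178)=571701605655, p(179)=625846753120, p(180)=684957390936, p(181)=749474411781, p(182)=819876908323, p(183)=896684817527, p(184)=980462880430, p(185)=1071823774337, p(186)=1171432692373, p(187)=1280011042268, p(188)=1398341745571, p(189)=1527273599625, p(190)=1667727404093, p(191)=1820701100652, p(192)=1987276856363, p(193)=2168627105469, p(194)=2366022741845, p(195)=2580840212973, p(196)=2814570987591.
Final step: p(197) = p(196) + p(195) - p(192) - p(190) + p(185) + p(182) - p(175) - p(171) + p(162) + p(157) - p(146) - p(140) + p(127) + p(120) - p(105) - p(97) + p(80) + p(71) - p(52) - p(42) + p(21) + p(10)
= 2814570987591 + 2580840212973 - 1987276856363 - 1667727404093 + 1071823774337 + 819876908323 - 435157697830 - 301384802048 + 129913904637 + 80630964769 - 27517052599 - 15065878135 + 3913864295 + 1844349560 - 342325709 - 133230930 + 15796476 + 4697205 - 281589 - 53174 + 792 + 42
= 3068829878530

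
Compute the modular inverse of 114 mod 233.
186

gcd(114, 233) = 1, so the inverse exists.
Extended Euclidean algorithm on (233, 114):
233 = 2 × 114 + 5  ⟹  5 = (1)·233 + (-2)·114
114 = 22 × 5 + 4  ⟹  4 = (-22)·233 + (45)·114
5 = 1 × 4 + 1  ⟹  1 = (23)·233 + (-47)·114
So (-47)·114 ≡ 1 (mod 233), i.e. 114^(-1) ≡ -47 ≡ 186 (mod 233).
Check: 114 × 186 = 21204 ≡ 1 (mod 233)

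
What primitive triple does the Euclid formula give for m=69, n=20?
(4361, 2760, 5161)

Euclid's formula: a = m² - n², b = 2mn, c = m² + n²
m = 69, n = 20
a = 69² - 20² = 4761 - 400 = 4361
b = 2 × 69 × 20 = 2760
c = 69² + 20² = 4761 + 400 = 5161
Verification: 4361² + 2760² = 19018321 + 7617600 = 26635921 = 5161² ✓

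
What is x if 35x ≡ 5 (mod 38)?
x ≡ 11 (mod 38)

gcd(35, 38) = 1, which divides 5, so solutions exist.
Find 35^(-1) mod 38 by the extended Euclidean algorithm:
38 = 1 × 35 + 3  ⟹  3 = (1)·38 + (-1)·35
35 = 11 × 3 + 2  ⟹  2 = (-11)·38 + (12)·35
3 = 1 × 2 + 1  ⟹  1 = (12)·38 + (-13)·35
So (-13)·35 ≡ 1 (mod 38), i.e. 35^(-1) ≡ -13 ≡ 25 (mod 38).
x ≡ 25 × 5 = 125 ≡ 11 (mod 38).
Check: 35 × 11 = 385 ≡ 5 (mod 38).
Unique solution: x ≡ 11 (mod 38)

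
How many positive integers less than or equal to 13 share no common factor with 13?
12

13 = 13
φ(n) = n × ∏(1 - 1/p) for each prime p dividing n
φ(13) = 13 × (1 - 1/13) = 12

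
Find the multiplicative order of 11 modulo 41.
40

41 is prime, so ord(11) divides φ(41) = 40.
Divisors of 40: 1, 2, 4, 5, 8, 10, 20, 40.
Repeated squaring: 11^1 ≡ 11, 11^2 ≡ 39, 11^4 ≡ 4, 11^8 ≡ 16, 11^16 ≡ 10, 11^32 ≡ 18 (mod 41).
Test 11^d mod 41 for each divisor d in increasing order:
11^1 ≡ 11
11^2 ≡ 39
11^4 ≡ 4
11^5 = 11^4·11^1 ≡ 3
11^8 ≡ 16
11^10 = 11^8·11^2 ≡ 9
11^20 = 11^16·11^4 ≡ 40
11^40 = 11^32·11^8 ≡ 1  ← first divisor giving 1
The order is 40.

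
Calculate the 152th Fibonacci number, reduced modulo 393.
288

Matrix identity: Q^n = [[F_(n+1), F_n], [F_n, F_(n-1)]] with Q = [[1,1],[1,0]].
n = 152 = 10011000₂. Square-and-multiply, entries mod 393:
Q^1 = [[1,1],[1,0]]
Q^2 = (Q^1)² = [[2,1],[1,1]]
Q^4 = (Q^2)² = [[5,3],[3,2]]
Q^9 = (Q^4)²·Q = [[55,34],[34,21]]
Q^19 = (Q^9)²·Q = [[84,251],[251,226]]
Q^38 = (Q^19)² = [[103,389],[389,107]]
Q^76 = (Q^38)² = [[14,339],[339,68]]
Q^152 = (Q^76)² = [[361,288],[288,73]]
F_152 mod 393 = Q^152[0][1] = 288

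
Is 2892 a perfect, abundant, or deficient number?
abundant

Proper divisors of 2892: sum = 1 + 2 + 3 + 4 + 6 + 12 + 241 + 482 + 723 + 964 + 1446 = 3884
Since 3884 > 2892, 2892 is abundant.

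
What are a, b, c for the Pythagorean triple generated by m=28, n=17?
(495, 952, 1073)

Euclid's formula: a = m² - n², b = 2mn, c = m² + n²
m = 28, n = 17
a = 28² - 17² = 784 - 289 = 495
b = 2 × 28 × 17 = 952
c = 28² + 17² = 784 + 289 = 1073
Verification: 495² + 952² = 245025 + 906304 = 1151329 = 1073² ✓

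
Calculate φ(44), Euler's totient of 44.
20

44 = 2^2 × 11
φ(n) = n × ∏(1 - 1/p) for each prime p dividing n
φ(44) = 44 × (1 - 1/2) × (1 - 1/11) = 20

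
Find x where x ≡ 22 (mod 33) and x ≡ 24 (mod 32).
88

Using Chinese Remainder Theorem:
M = 33 × 32 = 1056
M1 = 32, M2 = 33
y1 = 32^(-1) mod 33 = 32
y2 = 33^(-1) mod 32 = 1
x = (22×32×32 + 24×33×1) mod 1056 = 88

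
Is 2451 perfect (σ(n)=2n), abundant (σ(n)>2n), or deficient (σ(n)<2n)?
deficient

Proper divisors of 2451: sum = 1 + 3 + 19 + 43 + 57 + 129 + 817 = 1069
Since 1069 < 2451, 2451 is deficient.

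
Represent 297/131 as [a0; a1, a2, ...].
[2; 3, 1, 2, 1, 8]

Euclidean algorithm steps:
297 = 2 × 131 + 35
131 = 3 × 35 + 26
35 = 1 × 26 + 9
26 = 2 × 9 + 8
9 = 1 × 8 + 1
8 = 8 × 1 + 0
Continued fraction: [2; 3, 1, 2, 1, 8]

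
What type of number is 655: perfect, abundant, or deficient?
deficient

Proper divisors of 655: sum = 1 + 5 + 131 = 137
Since 137 < 655, 655 is deficient.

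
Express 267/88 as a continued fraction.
[3; 29, 3]

Euclidean algorithm steps:
267 = 3 × 88 + 3
88 = 29 × 3 + 1
3 = 3 × 1 + 0
Continued fraction: [3; 29, 3]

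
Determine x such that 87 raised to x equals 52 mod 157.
68

Baby-step giant-step with step n = ⌈√157⌉ = 13.
Baby steps 87^j mod 157 (j:value) for j=0..12: 0:1, 1:87, 2:33, 3:45, 4:147, 5:72, 6:141, 7:21, 8:100, 9:65, 10:3, 11:104, 12:99.
Giant-step multiplier: 87^(-13) ≡ 87^(156-13) = 87^143 ≡ 107 (mod 157).
Giant steps γ_i = 52·107^i mod 157: γ_0=52, γ_1=69, γ_2=4, γ_3=114, γ_4=109, γ_5=45 (in table at j=3).
x = i·n + j = 5·13 + 3 = 68.
Check: 87^68 ≡ 52 (mod 157).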